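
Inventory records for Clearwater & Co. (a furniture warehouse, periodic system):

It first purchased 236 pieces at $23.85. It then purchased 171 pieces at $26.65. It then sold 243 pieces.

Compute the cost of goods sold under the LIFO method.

COGS = $6,274.35

Sale 1 (243) [LIFO — newest first]: 171 @ $26.65 + 72 @ $23.85 = $6,274.35
Ending inventory: 164 @ $23.85 = $3,911.40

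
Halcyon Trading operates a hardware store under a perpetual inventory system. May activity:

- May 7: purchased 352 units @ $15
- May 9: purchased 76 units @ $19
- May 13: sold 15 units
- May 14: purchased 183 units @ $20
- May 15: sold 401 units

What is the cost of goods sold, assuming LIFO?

COGS = $7,459

May 13, 15 sold [LIFO — newest first]: 15 @ $19 = $285
May 15, 401 sold [LIFO — newest first]: 183 @ $20 + 61 @ $19 + 157 @ $15 = $7,174
Total COGS = $285 + $7,174 = $7,459
Ending inventory: 195 @ $15 = $2,925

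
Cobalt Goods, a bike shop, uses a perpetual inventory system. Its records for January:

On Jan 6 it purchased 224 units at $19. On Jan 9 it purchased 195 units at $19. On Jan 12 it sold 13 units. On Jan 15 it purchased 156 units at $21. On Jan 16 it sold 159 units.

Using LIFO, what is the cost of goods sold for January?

COGS = $3,580

Jan 12, 13 sold [LIFO — newest first]: 13 @ $19 = $247
Jan 16, 159 sold [LIFO — newest first]: 156 @ $21 + 3 @ $19 = $3,333
Total COGS = $247 + $3,333 = $3,580
Ending inventory: 224 @ $19 + 179 @ $19 = $7,657
Check: goods available $11,237 = COGS $3,580 + ending $7,657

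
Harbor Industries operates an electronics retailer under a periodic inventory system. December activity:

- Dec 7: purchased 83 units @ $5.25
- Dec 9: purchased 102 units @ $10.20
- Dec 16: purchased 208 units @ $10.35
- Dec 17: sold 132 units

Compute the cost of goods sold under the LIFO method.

Dec 17, 132 sold [LIFO — newest first]: 132 @ $10.35 = $1,366.20
Ending inventory: 83 @ $5.25 + 102 @ $10.20 + 76 @ $10.35 = $2,262.75
Check: goods available $3,628.95 = COGS $1,366.20 + ending $2,262.75

COGS = $1,366.20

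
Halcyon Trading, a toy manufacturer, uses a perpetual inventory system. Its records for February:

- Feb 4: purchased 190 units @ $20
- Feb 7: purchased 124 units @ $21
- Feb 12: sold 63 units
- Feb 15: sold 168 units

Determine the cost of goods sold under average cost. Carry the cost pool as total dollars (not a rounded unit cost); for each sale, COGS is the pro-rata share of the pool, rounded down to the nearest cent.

COGS = $4,711.21

After Feb 4: 190 on hand, pool $3,800.00 (≈ $20.0000 each)
After Feb 7: 314 on hand, pool $6,404.00 (≈ $20.3949 each)
Feb 12, sell 63: 63/314 × $6,404.00 → $1,284.87
Feb 15, sell 168: 168/251 × $5,119.13 → $3,426.34
Total COGS = $1,284.87 + $3,426.34 = $4,711.21
Ending inventory (cost pool remaining) = $1,692.79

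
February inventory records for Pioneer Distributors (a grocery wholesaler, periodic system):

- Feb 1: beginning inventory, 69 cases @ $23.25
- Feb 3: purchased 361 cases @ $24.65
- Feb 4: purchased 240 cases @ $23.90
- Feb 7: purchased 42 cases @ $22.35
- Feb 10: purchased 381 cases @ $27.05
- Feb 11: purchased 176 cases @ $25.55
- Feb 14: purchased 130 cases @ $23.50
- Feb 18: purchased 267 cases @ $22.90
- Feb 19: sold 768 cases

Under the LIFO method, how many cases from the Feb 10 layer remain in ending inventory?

Feb 19, 768 sold [LIFO — newest first]: 267 @ $22.90 + 130 @ $23.50 + 176 @ $25.55 + 195 @ $27.05 = $18,940.85
Ending inventory: 69 @ $23.25 + 361 @ $24.65 + 240 @ $23.90 + 42 @ $22.35 + 186 @ $27.05 = $22,208.90
Check: goods available $41,149.75 = COGS $18,940.85 + ending $22,208.90

186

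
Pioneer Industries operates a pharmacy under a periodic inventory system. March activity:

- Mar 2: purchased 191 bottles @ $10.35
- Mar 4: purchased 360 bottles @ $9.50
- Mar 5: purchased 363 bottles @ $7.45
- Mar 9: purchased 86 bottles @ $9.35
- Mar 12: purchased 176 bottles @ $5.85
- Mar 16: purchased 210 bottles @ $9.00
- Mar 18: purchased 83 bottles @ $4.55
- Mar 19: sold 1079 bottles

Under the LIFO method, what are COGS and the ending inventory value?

Mar 19, 1079 sold [LIFO — newest first]: 83 @ $4.55 + 210 @ $9.00 + 176 @ $5.85 + 86 @ $9.35 + 363 @ $7.45 + 161 @ $9.50 = $8,335.20
Ending inventory: 191 @ $10.35 + 199 @ $9.50 = $3,867.35

COGS = $8,335.20; ending inventory = $3,867.35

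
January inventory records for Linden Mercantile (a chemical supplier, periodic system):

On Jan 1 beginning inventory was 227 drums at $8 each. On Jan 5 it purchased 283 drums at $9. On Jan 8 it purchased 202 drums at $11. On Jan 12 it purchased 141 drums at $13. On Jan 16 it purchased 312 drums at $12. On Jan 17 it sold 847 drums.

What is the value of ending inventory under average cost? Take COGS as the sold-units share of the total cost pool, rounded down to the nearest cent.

Ending inventory = $3,319.76

Jan 17, sell 847: 847/1165 × $12,162.00 → $8,842.24
Ending inventory (cost pool remaining) = $3,319.76
Check: goods available $12,162.00 = COGS $8,842.24 + ending $3,319.76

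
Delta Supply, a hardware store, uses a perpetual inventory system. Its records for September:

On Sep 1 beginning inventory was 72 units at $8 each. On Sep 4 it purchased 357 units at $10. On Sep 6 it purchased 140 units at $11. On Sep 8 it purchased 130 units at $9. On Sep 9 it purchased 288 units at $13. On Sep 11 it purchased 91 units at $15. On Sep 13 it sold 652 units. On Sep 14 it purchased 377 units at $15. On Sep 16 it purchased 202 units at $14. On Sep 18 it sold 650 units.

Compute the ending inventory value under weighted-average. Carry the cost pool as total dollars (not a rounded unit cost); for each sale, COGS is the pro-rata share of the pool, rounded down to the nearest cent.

Ending inventory = $4,666.68

After Sep 1: 72 on hand, pool $576.00 (≈ $8.0000 each)
After Sep 4: 429 on hand, pool $4,146.00 (≈ $9.6643 each)
After Sep 6: 569 on hand, pool $5,686.00 (≈ $9.9930 each)
After Sep 8: 699 on hand, pool $6,856.00 (≈ $9.8083 each)
After Sep 9: 987 on hand, pool $10,600.00 (≈ $10.7396 each)
After Sep 11: 1078 on hand, pool $11,965.00 (≈ $11.0993 each)
Sep 13, sell 652: 652/1078 × $11,965.00 → $7,236.71
After Sep 14: 803 on hand, pool $10,383.29 (≈ $12.9306 each)
After Sep 16: 1005 on hand, pool $13,211.29 (≈ $13.1456 each)
Sep 18, sell 650: 650/1005 × $13,211.29 → $8,544.61
Total COGS = $7,236.71 + $8,544.61 = $15,781.32
Ending inventory (cost pool remaining) = $4,666.68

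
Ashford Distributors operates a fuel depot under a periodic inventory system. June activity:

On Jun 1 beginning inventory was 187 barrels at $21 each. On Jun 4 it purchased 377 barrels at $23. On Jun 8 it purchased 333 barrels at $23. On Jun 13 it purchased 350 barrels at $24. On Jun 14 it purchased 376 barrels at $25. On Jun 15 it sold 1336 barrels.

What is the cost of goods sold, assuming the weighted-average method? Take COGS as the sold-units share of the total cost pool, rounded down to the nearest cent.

COGS = $31,327.26

Jun 15, sell 1336: 1336/1623 × $38,057.00 → $31,327.26
Ending inventory (cost pool remaining) = $6,729.74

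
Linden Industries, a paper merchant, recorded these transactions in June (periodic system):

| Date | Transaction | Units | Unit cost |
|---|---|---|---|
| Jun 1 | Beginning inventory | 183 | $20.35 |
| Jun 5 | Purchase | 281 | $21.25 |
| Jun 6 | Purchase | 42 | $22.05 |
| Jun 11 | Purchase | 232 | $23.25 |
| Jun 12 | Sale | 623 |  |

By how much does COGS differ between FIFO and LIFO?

FIFO COGS: 183 @ $20.35 + 281 @ $21.25 + 42 @ $22.05 + 117 @ $23.25 = $13,341.65
LIFO COGS: 232 @ $23.25 + 42 @ $22.05 + 281 @ $21.25 + 68 @ $20.35 = $13,675.15
Difference = |$13,341.65 − $13,675.15| = $333.50

$333.50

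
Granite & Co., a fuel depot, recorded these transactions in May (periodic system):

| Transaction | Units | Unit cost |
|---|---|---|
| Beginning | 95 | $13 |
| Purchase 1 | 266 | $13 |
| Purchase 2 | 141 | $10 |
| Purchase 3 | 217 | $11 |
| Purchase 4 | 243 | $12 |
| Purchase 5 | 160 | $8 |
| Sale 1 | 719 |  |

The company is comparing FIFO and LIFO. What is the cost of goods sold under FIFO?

COGS = $8,490

FIFO COGS: 95 @ $13 + 266 @ $13 + 141 @ $10 + 217 @ $11 = $8,490
LIFO COGS: 160 @ $8 + 243 @ $12 + 217 @ $11 + 99 @ $10 = $7,573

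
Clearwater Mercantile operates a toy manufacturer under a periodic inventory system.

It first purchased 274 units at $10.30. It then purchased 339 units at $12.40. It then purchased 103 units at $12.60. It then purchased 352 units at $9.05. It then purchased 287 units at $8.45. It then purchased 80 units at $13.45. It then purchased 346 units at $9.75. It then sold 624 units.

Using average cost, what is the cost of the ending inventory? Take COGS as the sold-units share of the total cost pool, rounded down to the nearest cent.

Sale 1, sell 624: 624/1781 × $18,383.85 → $6,441.05
Ending inventory (cost pool remaining) = $11,942.80

Ending inventory = $11,942.80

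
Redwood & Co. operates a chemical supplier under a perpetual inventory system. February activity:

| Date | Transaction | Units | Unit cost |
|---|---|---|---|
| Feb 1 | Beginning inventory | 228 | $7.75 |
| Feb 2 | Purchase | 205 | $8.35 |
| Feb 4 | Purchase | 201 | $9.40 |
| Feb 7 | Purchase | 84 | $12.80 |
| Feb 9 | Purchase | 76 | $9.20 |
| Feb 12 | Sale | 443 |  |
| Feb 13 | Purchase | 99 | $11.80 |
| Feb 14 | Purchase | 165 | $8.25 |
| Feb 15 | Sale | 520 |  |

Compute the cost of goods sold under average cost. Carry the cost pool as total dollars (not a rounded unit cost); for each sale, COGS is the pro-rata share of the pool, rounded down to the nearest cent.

COGS = $8,793.53

After Feb 1: 228 on hand, pool $1,767.00 (≈ $7.7500 each)
After Feb 2: 433 on hand, pool $3,478.75 (≈ $8.0341 each)
After Feb 4: 634 on hand, pool $5,368.15 (≈ $8.4671 each)
After Feb 7: 718 on hand, pool $6,443.35 (≈ $8.9740 each)
After Feb 9: 794 on hand, pool $7,142.55 (≈ $8.9957 each)
Feb 12, sell 443: 443/794 × $7,142.55 → $3,985.07
After Feb 13: 450 on hand, pool $4,325.68 (≈ $9.6126 each)
After Feb 14: 615 on hand, pool $5,686.93 (≈ $9.2470 each)
Feb 15, sell 520: 520/615 × $5,686.93 → $4,808.46
Total COGS = $3,985.07 + $4,808.46 = $8,793.53
Ending inventory (cost pool remaining) = $878.47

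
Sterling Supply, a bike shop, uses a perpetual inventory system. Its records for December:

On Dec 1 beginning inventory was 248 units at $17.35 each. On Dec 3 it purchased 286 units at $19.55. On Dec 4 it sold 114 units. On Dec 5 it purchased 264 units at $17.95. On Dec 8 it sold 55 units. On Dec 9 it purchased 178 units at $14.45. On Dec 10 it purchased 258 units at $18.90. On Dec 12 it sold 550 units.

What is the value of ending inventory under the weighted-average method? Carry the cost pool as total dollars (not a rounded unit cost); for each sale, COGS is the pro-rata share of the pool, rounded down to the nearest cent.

After Dec 1: 248 on hand, pool $4,302.80 (≈ $17.3500 each)
After Dec 3: 534 on hand, pool $9,894.10 (≈ $18.5283 each)
Dec 4, sell 114: 114/534 × $9,894.10 → $2,112.22
After Dec 5: 684 on hand, pool $12,520.68 (≈ $18.3051 each)
Dec 8, sell 55: 55/684 × $12,520.68 → $1,006.77
After Dec 9: 807 on hand, pool $14,086.01 (≈ $17.4548 each)
After Dec 10: 1065 on hand, pool $18,962.21 (≈ $17.8049 each)
Dec 12, sell 550: 550/1065 × $18,962.21 → $9,792.69
Total COGS = $2,112.22 + $1,006.77 + $9,792.69 = $12,911.68
Ending inventory (cost pool remaining) = $9,169.52

Ending inventory = $9,169.52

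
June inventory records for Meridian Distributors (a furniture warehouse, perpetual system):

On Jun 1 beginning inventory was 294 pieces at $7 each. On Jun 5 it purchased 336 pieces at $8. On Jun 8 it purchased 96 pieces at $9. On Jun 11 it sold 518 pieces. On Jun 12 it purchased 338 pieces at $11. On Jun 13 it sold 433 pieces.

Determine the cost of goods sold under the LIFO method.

COGS = $8,537

Jun 11, 518 sold [LIFO — newest first]: 96 @ $9 + 336 @ $8 + 86 @ $7 = $4,154
Jun 13, 433 sold [LIFO — newest first]: 338 @ $11 + 95 @ $7 = $4,383
Total COGS = $4,154 + $4,383 = $8,537
Ending inventory: 113 @ $7 = $791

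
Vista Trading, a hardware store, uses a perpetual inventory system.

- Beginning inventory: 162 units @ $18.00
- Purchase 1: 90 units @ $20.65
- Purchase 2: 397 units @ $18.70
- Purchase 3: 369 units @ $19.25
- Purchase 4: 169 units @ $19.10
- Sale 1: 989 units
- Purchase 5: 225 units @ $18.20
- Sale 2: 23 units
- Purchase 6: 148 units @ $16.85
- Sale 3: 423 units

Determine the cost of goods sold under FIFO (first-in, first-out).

Sale 1 (989) [FIFO — oldest first]: 162 @ $18.00 + 90 @ $20.65 + 397 @ $18.70 + 340 @ $19.25 = $18,743.40
Sale 2 (23) [FIFO — oldest first]: 23 @ $19.25 = $442.75
Sale 3 (423) [FIFO — oldest first]: 6 @ $19.25 + 169 @ $19.10 + 225 @ $18.20 + 23 @ $16.85 = $7,825.95
Total COGS = $18,743.40 + $442.75 + $7,825.95 = $27,012.10
Ending inventory: 125 @ $16.85 = $2,106.25

COGS = $27,012.10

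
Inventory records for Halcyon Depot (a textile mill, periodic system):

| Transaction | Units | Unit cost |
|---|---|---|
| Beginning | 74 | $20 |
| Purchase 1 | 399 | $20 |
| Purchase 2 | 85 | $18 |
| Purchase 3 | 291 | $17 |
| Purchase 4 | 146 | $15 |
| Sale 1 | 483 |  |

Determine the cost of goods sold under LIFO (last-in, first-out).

Sale 1 (483) [LIFO — newest first]: 146 @ $15 + 291 @ $17 + 46 @ $18 = $7,965
Ending inventory: 74 @ $20 + 399 @ $20 + 39 @ $18 = $10,162

COGS = $7,965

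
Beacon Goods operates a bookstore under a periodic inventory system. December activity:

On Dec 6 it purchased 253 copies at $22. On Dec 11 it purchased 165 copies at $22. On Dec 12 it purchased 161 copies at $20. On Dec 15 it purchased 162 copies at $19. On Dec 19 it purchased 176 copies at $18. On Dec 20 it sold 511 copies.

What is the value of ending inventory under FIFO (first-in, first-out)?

Dec 20, 511 sold [FIFO — oldest first]: 253 @ $22 + 165 @ $22 + 93 @ $20 = $11,056
Ending inventory: 68 @ $20 + 162 @ $19 + 176 @ $18 = $7,606
Check: goods available $18,662 = COGS $11,056 + ending $7,606

Ending inventory = $7,606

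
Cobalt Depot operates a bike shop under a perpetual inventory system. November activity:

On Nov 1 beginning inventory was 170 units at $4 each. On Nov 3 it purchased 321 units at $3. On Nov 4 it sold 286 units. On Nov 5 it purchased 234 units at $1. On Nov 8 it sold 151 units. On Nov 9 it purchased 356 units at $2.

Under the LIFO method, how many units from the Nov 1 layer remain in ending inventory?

170

Nov 4, 286 sold [LIFO — newest first]: 286 @ $3 = $858
Nov 8, 151 sold [LIFO — newest first]: 151 @ $1 = $151
Total COGS = $858 + $151 = $1,009
Ending inventory: 170 @ $4 + 35 @ $3 + 83 @ $1 + 356 @ $2 = $1,580
Check: goods available $2,589 = COGS $1,009 + ending $1,580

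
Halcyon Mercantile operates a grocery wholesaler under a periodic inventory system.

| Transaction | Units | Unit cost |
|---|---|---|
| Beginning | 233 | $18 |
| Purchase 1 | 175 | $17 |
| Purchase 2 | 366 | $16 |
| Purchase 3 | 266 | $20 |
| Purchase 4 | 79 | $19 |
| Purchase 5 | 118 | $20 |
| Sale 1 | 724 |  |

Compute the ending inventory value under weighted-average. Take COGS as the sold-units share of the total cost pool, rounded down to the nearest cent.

Sale 1, sell 724: 724/1237 × $22,206.00 → $12,996.88
Ending inventory (cost pool remaining) = $9,209.12
Check: goods available $22,206.00 = COGS $12,996.88 + ending $9,209.12

Ending inventory = $9,209.12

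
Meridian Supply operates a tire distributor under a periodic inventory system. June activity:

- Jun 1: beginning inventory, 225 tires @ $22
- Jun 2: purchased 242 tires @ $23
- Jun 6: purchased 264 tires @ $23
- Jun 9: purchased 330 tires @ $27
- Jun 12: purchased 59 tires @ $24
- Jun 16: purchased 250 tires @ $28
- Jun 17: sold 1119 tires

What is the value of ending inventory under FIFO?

Ending inventory = $7,024

Jun 17, 1119 sold [FIFO — oldest first]: 225 @ $22 + 242 @ $23 + 264 @ $23 + 330 @ $27 + 58 @ $24 = $26,890
Ending inventory: 1 @ $24 + 250 @ $28 = $7,024
Check: goods available $33,914 = COGS $26,890 + ending $7,024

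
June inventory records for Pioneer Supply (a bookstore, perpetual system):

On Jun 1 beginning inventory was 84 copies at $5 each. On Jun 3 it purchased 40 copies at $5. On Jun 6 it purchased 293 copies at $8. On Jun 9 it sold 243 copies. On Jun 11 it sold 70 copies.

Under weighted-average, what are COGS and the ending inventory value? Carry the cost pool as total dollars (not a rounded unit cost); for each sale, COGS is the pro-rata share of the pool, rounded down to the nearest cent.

COGS = $2,224.77; ending inventory = $739.23

After Jun 1: 84 on hand, pool $420.00 (≈ $5.0000 each)
After Jun 3: 124 on hand, pool $620.00 (≈ $5.0000 each)
After Jun 6: 417 on hand, pool $2,964.00 (≈ $7.1079 each)
Jun 9, sell 243: 243/417 × $2,964.00 → $1,727.22
Jun 11, sell 70: 70/174 × $1,236.78 → $497.55
Total COGS = $1,727.22 + $497.55 = $2,224.77
Ending inventory (cost pool remaining) = $739.23
Check: goods available $2,964.00 = COGS $2,224.77 + ending $739.23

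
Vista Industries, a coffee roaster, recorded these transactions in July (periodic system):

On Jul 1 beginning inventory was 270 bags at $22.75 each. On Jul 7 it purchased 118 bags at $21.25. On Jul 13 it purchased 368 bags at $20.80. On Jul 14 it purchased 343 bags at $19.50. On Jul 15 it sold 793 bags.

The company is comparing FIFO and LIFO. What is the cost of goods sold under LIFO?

FIFO COGS: 270 @ $22.75 + 118 @ $21.25 + 368 @ $20.80 + 37 @ $19.50 = $17,025.90
LIFO COGS: 343 @ $19.50 + 368 @ $20.80 + 82 @ $21.25 = $16,085.40

COGS = $16,085.40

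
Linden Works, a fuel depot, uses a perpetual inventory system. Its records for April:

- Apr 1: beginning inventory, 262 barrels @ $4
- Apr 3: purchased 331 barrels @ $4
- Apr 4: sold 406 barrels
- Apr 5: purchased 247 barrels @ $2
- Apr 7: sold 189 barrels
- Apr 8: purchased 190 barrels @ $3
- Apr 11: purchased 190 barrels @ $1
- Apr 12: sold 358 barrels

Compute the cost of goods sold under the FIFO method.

Apr 4, 406 sold [FIFO — oldest first]: 262 @ $4 + 144 @ $4 = $1,624
Apr 7, 189 sold [FIFO — oldest first]: 187 @ $4 + 2 @ $2 = $752
Apr 12, 358 sold [FIFO — oldest first]: 245 @ $2 + 113 @ $3 = $829
Total COGS = $1,624 + $752 + $829 = $3,205
Ending inventory: 77 @ $3 + 190 @ $1 = $421

COGS = $3,205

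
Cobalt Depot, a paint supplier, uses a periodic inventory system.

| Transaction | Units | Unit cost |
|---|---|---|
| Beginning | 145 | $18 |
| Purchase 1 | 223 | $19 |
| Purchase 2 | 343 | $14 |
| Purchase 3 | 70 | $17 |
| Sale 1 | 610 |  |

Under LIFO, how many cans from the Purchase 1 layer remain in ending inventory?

26

Sale 1 (610) [LIFO — newest first]: 70 @ $17 + 343 @ $14 + 197 @ $19 = $9,735
Ending inventory: 145 @ $18 + 26 @ $19 = $3,104
Check: goods available $12,839 = COGS $9,735 + ending $3,104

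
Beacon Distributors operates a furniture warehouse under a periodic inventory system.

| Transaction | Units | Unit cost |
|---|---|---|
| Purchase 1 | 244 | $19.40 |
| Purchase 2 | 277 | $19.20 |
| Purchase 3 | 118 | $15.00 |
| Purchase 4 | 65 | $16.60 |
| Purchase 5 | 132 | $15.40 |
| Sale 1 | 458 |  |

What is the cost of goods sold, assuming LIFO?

Sale 1 (458) [LIFO — newest first]: 132 @ $15.40 + 65 @ $16.60 + 118 @ $15.00 + 143 @ $19.20 = $7,627.40
Ending inventory: 244 @ $19.40 + 134 @ $19.20 = $7,306.40

COGS = $7,627.40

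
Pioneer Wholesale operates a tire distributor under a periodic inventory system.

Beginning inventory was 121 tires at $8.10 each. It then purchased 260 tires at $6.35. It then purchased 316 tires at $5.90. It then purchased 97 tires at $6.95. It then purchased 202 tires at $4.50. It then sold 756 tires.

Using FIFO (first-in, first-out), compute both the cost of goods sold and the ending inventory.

Sale 1 (756) [FIFO — oldest first]: 121 @ $8.10 + 260 @ $6.35 + 316 @ $5.90 + 59 @ $6.95 = $4,905.55
Ending inventory: 38 @ $6.95 + 202 @ $4.50 = $1,173.10

COGS = $4,905.55; ending inventory = $1,173.10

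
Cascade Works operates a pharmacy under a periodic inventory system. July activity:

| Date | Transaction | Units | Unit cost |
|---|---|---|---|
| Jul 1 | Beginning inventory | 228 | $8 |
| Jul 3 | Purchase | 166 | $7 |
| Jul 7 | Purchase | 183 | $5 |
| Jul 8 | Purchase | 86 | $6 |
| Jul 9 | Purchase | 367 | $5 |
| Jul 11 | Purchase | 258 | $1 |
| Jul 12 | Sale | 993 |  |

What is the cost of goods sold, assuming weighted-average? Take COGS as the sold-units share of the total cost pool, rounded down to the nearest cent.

Jul 12, sell 993: 993/1288 × $6,510.00 → $5,018.96
Ending inventory (cost pool remaining) = $1,491.04

COGS = $5,018.96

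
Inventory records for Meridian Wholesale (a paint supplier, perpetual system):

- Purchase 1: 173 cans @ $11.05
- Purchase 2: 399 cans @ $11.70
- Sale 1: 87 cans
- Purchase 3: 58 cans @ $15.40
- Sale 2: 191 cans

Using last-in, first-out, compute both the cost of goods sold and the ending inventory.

Sale 1 (87) [LIFO — newest first]: 87 @ $11.70 = $1,017.90
Sale 2 (191) [LIFO — newest first]: 58 @ $15.40 + 133 @ $11.70 = $2,449.30
Total COGS = $1,017.90 + $2,449.30 = $3,467.20
Ending inventory: 173 @ $11.05 + 179 @ $11.70 = $4,005.95
Check: goods available $7,473.15 = COGS $3,467.20 + ending $4,005.95

COGS = $3,467.20; ending inventory = $4,005.95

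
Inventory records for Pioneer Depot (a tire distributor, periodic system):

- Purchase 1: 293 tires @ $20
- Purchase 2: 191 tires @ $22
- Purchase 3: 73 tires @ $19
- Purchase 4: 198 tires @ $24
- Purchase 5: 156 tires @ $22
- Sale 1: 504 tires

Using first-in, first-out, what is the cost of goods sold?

COGS = $10,442

Sale 1 (504) [FIFO — oldest first]: 293 @ $20 + 191 @ $22 + 20 @ $19 = $10,442
Ending inventory: 53 @ $19 + 198 @ $24 + 156 @ $22 = $9,191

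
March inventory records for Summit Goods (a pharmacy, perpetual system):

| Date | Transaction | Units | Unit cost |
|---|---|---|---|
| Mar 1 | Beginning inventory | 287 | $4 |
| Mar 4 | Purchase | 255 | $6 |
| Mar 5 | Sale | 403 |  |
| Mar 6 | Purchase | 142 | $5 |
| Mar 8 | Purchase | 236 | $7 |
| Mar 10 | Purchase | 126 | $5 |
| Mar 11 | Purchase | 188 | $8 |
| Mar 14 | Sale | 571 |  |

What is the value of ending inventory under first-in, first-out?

Mar 5, 403 sold [FIFO — oldest first]: 287 @ $4 + 116 @ $6 = $1,844
Mar 14, 571 sold [FIFO — oldest first]: 139 @ $6 + 142 @ $5 + 236 @ $7 + 54 @ $5 = $3,466
Total COGS = $1,844 + $3,466 = $5,310
Ending inventory: 72 @ $5 + 188 @ $8 = $1,864
Check: goods available $7,174 = COGS $5,310 + ending $1,864

Ending inventory = $1,864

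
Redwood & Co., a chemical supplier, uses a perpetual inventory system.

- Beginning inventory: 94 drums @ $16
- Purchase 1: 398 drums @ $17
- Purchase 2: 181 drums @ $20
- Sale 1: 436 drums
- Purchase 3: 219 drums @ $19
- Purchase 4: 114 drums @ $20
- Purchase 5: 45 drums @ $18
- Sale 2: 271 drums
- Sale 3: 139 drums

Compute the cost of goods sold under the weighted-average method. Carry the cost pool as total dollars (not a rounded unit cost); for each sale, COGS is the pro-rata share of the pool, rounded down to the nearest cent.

After Beginning: 94 on hand, pool $1,504.00 (≈ $16.0000 each)
After Purchase 1: 492 on hand, pool $8,270.00 (≈ $16.8089 each)
After Purchase 2: 673 on hand, pool $11,890.00 (≈ $17.6672 each)
Sale 1, sell 436: 436/673 × $11,890.00 → $7,702.88
After Purchase 3: 456 on hand, pool $8,348.12 (≈ $18.3073 each)
After Purchase 4: 570 on hand, pool $10,628.12 (≈ $18.6458 each)
After Purchase 5: 615 on hand, pool $11,438.12 (≈ $18.5986 each)
Sale 2, sell 271: 271/615 × $11,438.12 → $5,040.21
Sale 3, sell 139: 139/344 × $6,397.91 → $2,585.20
Total COGS = $7,702.88 + $5,040.21 + $2,585.20 = $15,328.29
Ending inventory (cost pool remaining) = $3,812.71
Check: goods available $19,141.00 = COGS $15,328.29 + ending $3,812.71

COGS = $15,328.29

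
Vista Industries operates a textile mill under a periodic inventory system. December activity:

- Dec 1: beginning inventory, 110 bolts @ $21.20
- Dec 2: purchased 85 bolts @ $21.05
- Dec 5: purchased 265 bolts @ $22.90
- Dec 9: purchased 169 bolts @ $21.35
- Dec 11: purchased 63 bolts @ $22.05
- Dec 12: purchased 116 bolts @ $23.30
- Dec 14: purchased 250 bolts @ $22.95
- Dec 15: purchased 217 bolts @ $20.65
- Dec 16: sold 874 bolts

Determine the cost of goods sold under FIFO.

COGS = $19,404.55

Dec 16, 874 sold [FIFO — oldest first]: 110 @ $21.20 + 85 @ $21.05 + 265 @ $22.90 + 169 @ $21.35 + 63 @ $22.05 + 116 @ $23.30 + 66 @ $22.95 = $19,404.55
Ending inventory: 184 @ $22.95 + 217 @ $20.65 = $8,703.85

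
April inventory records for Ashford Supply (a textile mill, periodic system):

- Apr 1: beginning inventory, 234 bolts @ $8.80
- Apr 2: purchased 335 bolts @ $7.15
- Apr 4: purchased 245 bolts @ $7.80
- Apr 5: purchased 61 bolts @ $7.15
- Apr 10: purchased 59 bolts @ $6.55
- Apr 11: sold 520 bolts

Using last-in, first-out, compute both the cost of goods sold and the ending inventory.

Apr 11, 520 sold [LIFO — newest first]: 59 @ $6.55 + 61 @ $7.15 + 245 @ $7.80 + 155 @ $7.15 = $3,841.85
Ending inventory: 234 @ $8.80 + 180 @ $7.15 = $3,346.20
Check: goods available $7,188.05 = COGS $3,841.85 + ending $3,346.20

COGS = $3,841.85; ending inventory = $3,346.20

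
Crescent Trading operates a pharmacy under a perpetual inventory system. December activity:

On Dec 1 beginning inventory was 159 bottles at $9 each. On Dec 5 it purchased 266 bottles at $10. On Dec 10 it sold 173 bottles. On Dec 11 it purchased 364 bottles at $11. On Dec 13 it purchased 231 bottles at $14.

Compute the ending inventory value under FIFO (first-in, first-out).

Ending inventory = $9,758

Dec 10, 173 sold [FIFO — oldest first]: 159 @ $9 + 14 @ $10 = $1,571
Ending inventory: 252 @ $10 + 364 @ $11 + 231 @ $14 = $9,758
Check: goods available $11,329 = COGS $1,571 + ending $9,758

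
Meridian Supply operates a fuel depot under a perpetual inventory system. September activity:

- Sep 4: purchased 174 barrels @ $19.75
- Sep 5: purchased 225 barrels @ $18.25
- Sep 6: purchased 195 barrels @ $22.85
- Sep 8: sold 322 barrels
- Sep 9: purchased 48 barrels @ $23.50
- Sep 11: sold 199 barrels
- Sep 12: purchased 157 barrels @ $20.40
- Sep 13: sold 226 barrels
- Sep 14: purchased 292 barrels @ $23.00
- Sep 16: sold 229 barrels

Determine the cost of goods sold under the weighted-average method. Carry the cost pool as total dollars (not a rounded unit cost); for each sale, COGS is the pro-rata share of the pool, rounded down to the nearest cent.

COGS = $20,443.26

After Sep 4: 174 on hand, pool $3,436.50 (≈ $19.7500 each)
After Sep 5: 399 on hand, pool $7,542.75 (≈ $18.9041 each)
After Sep 6: 594 on hand, pool $11,998.50 (≈ $20.1995 each)
Sep 8, sell 322: 322/594 × $11,998.50 → $6,504.23
After Sep 9: 320 on hand, pool $6,622.27 (≈ $20.6946 each)
Sep 11, sell 199: 199/320 × $6,622.27 → $4,118.22
After Sep 12: 278 on hand, pool $5,706.85 (≈ $20.5282 each)
Sep 13, sell 226: 226/278 × $5,706.85 → $4,639.38
After Sep 14: 344 on hand, pool $7,783.47 (≈ $22.6264 each)
Sep 16, sell 229: 229/344 × $7,783.47 → $5,181.43
Total COGS = $6,504.23 + $4,118.22 + $4,639.38 + $5,181.43 = $20,443.26
Ending inventory (cost pool remaining) = $2,602.04
Check: goods available $23,045.30 = COGS $20,443.26 + ending $2,602.04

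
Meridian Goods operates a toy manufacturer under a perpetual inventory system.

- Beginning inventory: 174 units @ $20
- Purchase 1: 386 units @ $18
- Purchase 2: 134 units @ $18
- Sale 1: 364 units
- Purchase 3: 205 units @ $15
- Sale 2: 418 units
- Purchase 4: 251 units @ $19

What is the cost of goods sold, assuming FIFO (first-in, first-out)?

COGS = $14,160

Sale 1 (364) [FIFO — oldest first]: 174 @ $20 + 190 @ $18 = $6,900
Sale 2 (418) [FIFO — oldest first]: 196 @ $18 + 134 @ $18 + 88 @ $15 = $7,260
Total COGS = $6,900 + $7,260 = $14,160
Ending inventory: 117 @ $15 + 251 @ $19 = $6,524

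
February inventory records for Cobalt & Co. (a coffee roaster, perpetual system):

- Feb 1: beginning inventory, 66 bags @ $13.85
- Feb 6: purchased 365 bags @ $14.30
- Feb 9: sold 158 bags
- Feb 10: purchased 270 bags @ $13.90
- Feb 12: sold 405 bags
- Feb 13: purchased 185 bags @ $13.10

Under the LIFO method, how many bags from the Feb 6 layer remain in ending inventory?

72

Feb 9, 158 sold [LIFO — newest first]: 158 @ $14.30 = $2,259.40
Feb 12, 405 sold [LIFO — newest first]: 270 @ $13.90 + 135 @ $14.30 = $5,683.50
Total COGS = $2,259.40 + $5,683.50 = $7,942.90
Ending inventory: 66 @ $13.85 + 72 @ $14.30 + 185 @ $13.10 = $4,367.20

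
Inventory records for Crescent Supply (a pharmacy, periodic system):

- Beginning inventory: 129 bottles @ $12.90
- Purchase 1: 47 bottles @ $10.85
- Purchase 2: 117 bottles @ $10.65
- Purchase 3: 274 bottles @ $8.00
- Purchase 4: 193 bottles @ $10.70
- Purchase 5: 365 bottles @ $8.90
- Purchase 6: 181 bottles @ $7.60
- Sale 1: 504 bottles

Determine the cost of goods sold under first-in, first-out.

COGS = $5,108.10

Sale 1 (504) [FIFO — oldest first]: 129 @ $12.90 + 47 @ $10.85 + 117 @ $10.65 + 211 @ $8.00 = $5,108.10
Ending inventory: 63 @ $8.00 + 193 @ $10.70 + 365 @ $8.90 + 181 @ $7.60 = $7,193.20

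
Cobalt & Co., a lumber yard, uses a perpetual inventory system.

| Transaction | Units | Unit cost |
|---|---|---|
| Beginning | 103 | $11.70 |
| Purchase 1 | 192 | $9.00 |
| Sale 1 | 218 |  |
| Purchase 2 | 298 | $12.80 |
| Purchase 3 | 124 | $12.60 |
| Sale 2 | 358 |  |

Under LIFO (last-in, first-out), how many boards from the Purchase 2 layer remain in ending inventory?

Sale 1 (218) [LIFO — newest first]: 192 @ $9.00 + 26 @ $11.70 = $2,032.20
Sale 2 (358) [LIFO — newest first]: 124 @ $12.60 + 234 @ $12.80 = $4,557.60
Total COGS = $2,032.20 + $4,557.60 = $6,589.80
Ending inventory: 77 @ $11.70 + 64 @ $12.80 = $1,720.10
Check: goods available $8,309.90 = COGS $6,589.80 + ending $1,720.10

64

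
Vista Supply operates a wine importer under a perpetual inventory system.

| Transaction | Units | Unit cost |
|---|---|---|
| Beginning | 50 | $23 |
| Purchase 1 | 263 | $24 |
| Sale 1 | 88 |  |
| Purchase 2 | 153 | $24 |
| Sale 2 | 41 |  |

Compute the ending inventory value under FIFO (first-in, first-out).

Sale 1 (88) [FIFO — oldest first]: 50 @ $23 + 38 @ $24 = $2,062
Sale 2 (41) [FIFO — oldest first]: 41 @ $24 = $984
Total COGS = $2,062 + $984 = $3,046
Ending inventory: 184 @ $24 + 153 @ $24 = $8,088

Ending inventory = $8,088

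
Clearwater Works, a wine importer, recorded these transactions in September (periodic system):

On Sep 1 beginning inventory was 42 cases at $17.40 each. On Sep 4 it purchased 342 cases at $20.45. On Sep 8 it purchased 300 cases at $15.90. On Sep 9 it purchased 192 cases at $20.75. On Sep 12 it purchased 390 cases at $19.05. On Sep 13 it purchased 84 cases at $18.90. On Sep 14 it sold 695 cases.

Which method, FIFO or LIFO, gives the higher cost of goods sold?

LIFO

FIFO COGS: 42 @ $17.40 + 342 @ $20.45 + 300 @ $15.90 + 11 @ $20.75 = $12,722.95
LIFO COGS: 84 @ $18.90 + 390 @ $19.05 + 192 @ $20.75 + 29 @ $15.90 = $13,462.20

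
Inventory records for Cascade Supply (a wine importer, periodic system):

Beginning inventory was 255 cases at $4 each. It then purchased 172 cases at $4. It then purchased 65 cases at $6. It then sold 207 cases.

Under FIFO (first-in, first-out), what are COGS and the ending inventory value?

COGS = $828; ending inventory = $1,270

Sale 1 (207) [FIFO — oldest first]: 207 @ $4 = $828
Ending inventory: 48 @ $4 + 172 @ $4 + 65 @ $6 = $1,270
Check: goods available $2,098 = COGS $828 + ending $1,270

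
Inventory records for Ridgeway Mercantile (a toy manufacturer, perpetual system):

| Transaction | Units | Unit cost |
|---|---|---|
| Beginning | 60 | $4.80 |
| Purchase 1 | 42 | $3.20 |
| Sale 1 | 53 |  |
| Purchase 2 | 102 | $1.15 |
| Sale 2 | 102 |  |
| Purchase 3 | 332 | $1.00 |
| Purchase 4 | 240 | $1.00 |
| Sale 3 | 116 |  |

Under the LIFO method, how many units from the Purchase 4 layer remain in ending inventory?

Sale 1 (53) [LIFO — newest first]: 42 @ $3.20 + 11 @ $4.80 = $187.20
Sale 2 (102) [LIFO — newest first]: 102 @ $1.15 = $117.30
Sale 3 (116) [LIFO — newest first]: 116 @ $1.00 = $116.00
Total COGS = $187.20 + $117.30 + $116.00 = $420.50
Ending inventory: 49 @ $4.80 + 332 @ $1.00 + 124 @ $1.00 = $691.20

124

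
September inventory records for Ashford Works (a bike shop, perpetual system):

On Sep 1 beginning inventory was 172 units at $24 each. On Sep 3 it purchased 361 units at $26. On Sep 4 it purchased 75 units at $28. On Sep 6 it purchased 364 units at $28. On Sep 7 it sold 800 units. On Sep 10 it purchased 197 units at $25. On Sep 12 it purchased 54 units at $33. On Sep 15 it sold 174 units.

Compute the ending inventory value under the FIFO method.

Sep 7, 800 sold [FIFO — oldest first]: 172 @ $24 + 361 @ $26 + 75 @ $28 + 192 @ $28 = $20,990
Sep 15, 174 sold [FIFO — oldest first]: 172 @ $28 + 2 @ $25 = $4,866
Total COGS = $20,990 + $4,866 = $25,856
Ending inventory: 195 @ $25 + 54 @ $33 = $6,657

Ending inventory = $6,657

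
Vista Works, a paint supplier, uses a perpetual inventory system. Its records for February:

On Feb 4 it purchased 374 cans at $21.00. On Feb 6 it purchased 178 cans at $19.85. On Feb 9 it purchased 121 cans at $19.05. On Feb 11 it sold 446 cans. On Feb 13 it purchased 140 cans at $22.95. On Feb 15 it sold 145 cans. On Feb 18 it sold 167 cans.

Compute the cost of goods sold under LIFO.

COGS = $15,750.35

Feb 11, 446 sold [LIFO — newest first]: 121 @ $19.05 + 178 @ $19.85 + 147 @ $21.00 = $8,925.35
Feb 15, 145 sold [LIFO — newest first]: 140 @ $22.95 + 5 @ $21.00 = $3,318.00
Feb 18, 167 sold [LIFO — newest first]: 167 @ $21.00 = $3,507.00
Total COGS = $8,925.35 + $3,318.00 + $3,507.00 = $15,750.35
Ending inventory: 55 @ $21.00 = $1,155.00
Check: goods available $16,905.35 = COGS $15,750.35 + ending $1,155.00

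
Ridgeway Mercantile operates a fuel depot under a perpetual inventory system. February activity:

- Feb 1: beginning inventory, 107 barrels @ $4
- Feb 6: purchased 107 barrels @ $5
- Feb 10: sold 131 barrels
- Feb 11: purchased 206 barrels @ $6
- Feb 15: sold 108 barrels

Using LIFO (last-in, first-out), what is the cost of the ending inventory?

Ending inventory = $920

Feb 10, 131 sold [LIFO — newest first]: 107 @ $5 + 24 @ $4 = $631
Feb 15, 108 sold [LIFO — newest first]: 108 @ $6 = $648
Total COGS = $631 + $648 = $1,279
Ending inventory: 83 @ $4 + 98 @ $6 = $920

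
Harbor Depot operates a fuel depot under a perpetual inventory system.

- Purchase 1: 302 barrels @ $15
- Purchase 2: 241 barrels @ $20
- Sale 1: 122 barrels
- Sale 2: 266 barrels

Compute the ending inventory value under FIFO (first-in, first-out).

Sale 1 (122) [FIFO — oldest first]: 122 @ $15 = $1,830
Sale 2 (266) [FIFO — oldest first]: 180 @ $15 + 86 @ $20 = $4,420
Total COGS = $1,830 + $4,420 = $6,250
Ending inventory: 155 @ $20 = $3,100
Check: goods available $9,350 = COGS $6,250 + ending $3,100

Ending inventory = $3,100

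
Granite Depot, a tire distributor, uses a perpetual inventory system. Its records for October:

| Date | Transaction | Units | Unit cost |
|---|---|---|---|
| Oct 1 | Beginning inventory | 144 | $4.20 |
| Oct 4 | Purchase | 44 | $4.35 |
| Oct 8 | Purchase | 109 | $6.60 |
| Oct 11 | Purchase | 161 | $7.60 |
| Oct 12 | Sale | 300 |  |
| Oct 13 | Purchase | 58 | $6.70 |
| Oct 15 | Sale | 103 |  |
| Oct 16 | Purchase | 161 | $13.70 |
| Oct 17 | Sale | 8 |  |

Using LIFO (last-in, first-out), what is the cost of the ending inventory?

Oct 12, 300 sold [LIFO — newest first]: 161 @ $7.60 + 109 @ $6.60 + 30 @ $4.35 = $2,073.50
Oct 15, 103 sold [LIFO — newest first]: 58 @ $6.70 + 14 @ $4.35 + 31 @ $4.20 = $579.70
Oct 17, 8 sold [LIFO — newest first]: 8 @ $13.70 = $109.60
Total COGS = $2,073.50 + $579.70 + $109.60 = $2,762.80
Ending inventory: 113 @ $4.20 + 153 @ $13.70 = $2,570.70

Ending inventory = $2,570.70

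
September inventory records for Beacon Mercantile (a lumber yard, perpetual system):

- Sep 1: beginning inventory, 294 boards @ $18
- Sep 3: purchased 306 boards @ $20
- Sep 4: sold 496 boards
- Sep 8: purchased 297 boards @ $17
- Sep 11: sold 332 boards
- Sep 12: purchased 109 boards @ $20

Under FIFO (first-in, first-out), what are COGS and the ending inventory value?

Sep 4, 496 sold [FIFO — oldest first]: 294 @ $18 + 202 @ $20 = $9,332
Sep 11, 332 sold [FIFO — oldest first]: 104 @ $20 + 228 @ $17 = $5,956
Total COGS = $9,332 + $5,956 = $15,288
Ending inventory: 69 @ $17 + 109 @ $20 = $3,353
Check: goods available $18,641 = COGS $15,288 + ending $3,353

COGS = $15,288; ending inventory = $3,353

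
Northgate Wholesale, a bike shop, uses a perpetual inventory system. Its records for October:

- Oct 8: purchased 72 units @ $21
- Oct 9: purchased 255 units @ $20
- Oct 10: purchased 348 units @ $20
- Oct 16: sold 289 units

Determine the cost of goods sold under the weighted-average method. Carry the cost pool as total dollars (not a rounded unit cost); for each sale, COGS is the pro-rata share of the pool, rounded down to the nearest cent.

After Oct 8: 72 on hand, pool $1,512.00 (≈ $21.0000 each)
After Oct 9: 327 on hand, pool $6,612.00 (≈ $20.2202 each)
After Oct 10: 675 on hand, pool $13,572.00 (≈ $20.1067 each)
Oct 16, sell 289: 289/675 × $13,572.00 → $5,810.82
Ending inventory (cost pool remaining) = $7,761.18
Check: goods available $13,572.00 = COGS $5,810.82 + ending $7,761.18

COGS = $5,810.82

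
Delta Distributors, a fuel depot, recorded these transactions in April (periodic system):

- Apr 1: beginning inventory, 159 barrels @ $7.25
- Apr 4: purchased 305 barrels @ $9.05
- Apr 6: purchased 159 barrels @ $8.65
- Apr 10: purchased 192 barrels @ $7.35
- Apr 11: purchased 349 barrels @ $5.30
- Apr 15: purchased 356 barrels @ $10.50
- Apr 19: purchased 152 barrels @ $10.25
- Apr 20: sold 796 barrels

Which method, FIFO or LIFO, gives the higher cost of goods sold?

FIFO COGS: 159 @ $7.25 + 305 @ $9.05 + 159 @ $8.65 + 173 @ $7.35 = $6,559.90
LIFO COGS: 152 @ $10.25 + 356 @ $10.50 + 288 @ $5.30 = $6,822.40

LIFO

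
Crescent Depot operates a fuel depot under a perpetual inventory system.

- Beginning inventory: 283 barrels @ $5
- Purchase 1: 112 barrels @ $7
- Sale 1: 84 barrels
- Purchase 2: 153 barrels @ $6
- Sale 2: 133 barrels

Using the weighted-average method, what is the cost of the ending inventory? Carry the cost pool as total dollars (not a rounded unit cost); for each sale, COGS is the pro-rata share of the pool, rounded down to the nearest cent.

After Beginning: 283 on hand, pool $1,415.00 (≈ $5.0000 each)
After Purchase 1: 395 on hand, pool $2,199.00 (≈ $5.5671 each)
Sale 1, sell 84: 84/395 × $2,199.00 → $467.63
After Purchase 2: 464 on hand, pool $2,649.37 (≈ $5.7098 each)
Sale 2, sell 133: 133/464 × $2,649.37 → $759.40
Total COGS = $467.63 + $759.40 = $1,227.03
Ending inventory (cost pool remaining) = $1,889.97

Ending inventory = $1,889.97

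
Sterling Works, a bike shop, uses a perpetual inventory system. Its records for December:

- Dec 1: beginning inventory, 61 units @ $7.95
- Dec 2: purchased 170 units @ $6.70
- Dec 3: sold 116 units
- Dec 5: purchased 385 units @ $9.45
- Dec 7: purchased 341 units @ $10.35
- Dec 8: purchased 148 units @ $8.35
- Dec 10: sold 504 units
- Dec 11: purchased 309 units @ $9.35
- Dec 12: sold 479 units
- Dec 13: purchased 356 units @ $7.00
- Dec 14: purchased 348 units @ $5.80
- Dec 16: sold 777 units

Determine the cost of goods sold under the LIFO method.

Dec 3, 116 sold [LIFO — newest first]: 116 @ $6.70 = $777.20
Dec 10, 504 sold [LIFO — newest first]: 148 @ $8.35 + 341 @ $10.35 + 15 @ $9.45 = $4,906.90
Dec 12, 479 sold [LIFO — newest first]: 309 @ $9.35 + 170 @ $9.45 = $4,495.65
Dec 16, 777 sold [LIFO — newest first]: 348 @ $5.80 + 356 @ $7.00 + 73 @ $9.45 = $5,200.25
Total COGS = $777.20 + $4,906.90 + $4,495.65 + $5,200.25 = $15,380.00
Ending inventory: 61 @ $7.95 + 54 @ $6.70 + 127 @ $9.45 = $2,046.90
Check: goods available $17,426.90 = COGS $15,380.00 + ending $2,046.90

COGS = $15,380.00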